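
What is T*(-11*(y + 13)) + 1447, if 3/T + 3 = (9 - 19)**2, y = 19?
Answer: 139303/97 ≈ 1436.1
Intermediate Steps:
T = 3/97 (T = 3/(-3 + (9 - 19)**2) = 3/(-3 + (-10)**2) = 3/(-3 + 100) = 3/97 ≈ 0.030928)
T*(-11*(y + 13)) + 1447 = 3*(-11*(19 + 13))/97 + 1447 = 3*(-11*32)/97 + 1447 = (3/97)*(-352) + 1447 = -1056/97 + 1447 = 139303/97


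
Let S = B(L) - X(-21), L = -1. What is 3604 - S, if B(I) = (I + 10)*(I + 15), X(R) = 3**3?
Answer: 3505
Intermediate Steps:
X(R) = 27
B(I) = (10 + I)*(15 + I)
S = 99 (S = (150 + (-1)**2 + 25*(-1)) - 1*27 = (150 + 1 - 25) - 27 = 126 - 27 = 99)
3604 - S = 3604 - 1*99 = 3604 - 99 = 3505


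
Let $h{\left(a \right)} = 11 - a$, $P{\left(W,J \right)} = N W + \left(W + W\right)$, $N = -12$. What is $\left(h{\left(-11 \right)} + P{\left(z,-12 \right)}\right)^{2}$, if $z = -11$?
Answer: $17424$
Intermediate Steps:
$P{\left(W,J \right)} = - 10 W$ ($P{\left(W,J \right)} = - 12 W + \left(W + W\right) = - 12 W + 2 W = - 10 W$)
$\left(h{\left(-11 \right)} + P{\left(z,-12 \right)}\right)^{2} = \left(\left(11 - -11\right) - -110\right)^{2} = \left(\left(11 + 11\right) + 110\right)^{2} = \left(22 + 110\right)^{2} = 132^{2} = 17424$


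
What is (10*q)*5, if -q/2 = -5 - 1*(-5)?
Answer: 0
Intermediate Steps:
q = 0 (q = -2*(-5 - 1*(-5)) = -2*(-5 + 5) = -2*0 = 0)
(10*q)*5 = (10*0)*5 = 0*5 = 0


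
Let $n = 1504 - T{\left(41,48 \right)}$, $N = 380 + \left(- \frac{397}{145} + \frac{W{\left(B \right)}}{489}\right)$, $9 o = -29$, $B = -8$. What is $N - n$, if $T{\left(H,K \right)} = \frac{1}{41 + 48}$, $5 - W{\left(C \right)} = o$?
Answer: $- \frac{63991380638}{56794905} \approx -1126.7$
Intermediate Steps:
$o = - \frac{29}{9}$ ($o = \frac{1}{9} \left(-29\right) = - \frac{29}{9} \approx -3.2222$)
$W{\left(C \right)} = \frac{74}{9}$ ($W{\left(C \right)} = 5 - - \frac{29}{9} = 5 + \frac{29}{9} = \frac{74}{9}$)
$T{\left(H,K \right)} = \frac{1}{89}$
$N = \frac{240758633}{638145}$ ($N = 380 + \left(- \frac{397}{145} + \frac{74}{9 \cdot 489}\right) = 380 + \left(\left(-397\right) \frac{1}{145} + \frac{74}{9} \cdot \frac{1}{489}\right) = 380 + \left(- \frac{397}{145} + \frac{74}{4401}\right) = 380 - \frac{1736467}{638145} = \frac{240758633}{638145} \approx 377.28$)
$n = \frac{133855}{89}$ ($n = 1504 - \frac{1}{89} = \frac{133855}{89} \approx 1504.0$)
$N - n = \frac{240758633}{638145} - \frac{133855}{89} = - \frac{63991380638}{56794905}$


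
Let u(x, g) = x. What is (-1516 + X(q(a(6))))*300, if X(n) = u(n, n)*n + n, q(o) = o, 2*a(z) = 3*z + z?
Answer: -408000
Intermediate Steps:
a(z) = 2*z (a(z) = (3*z + z)/2 = (4*z)/2 = 2*z)
X(n) = n + n² (X(n) = n*n + n = n² + n = n + n²)
(-1516 + X(q(a(6))))*300 = (-1516 + (2*6)*(1 + 2*6))*300 = (-1516 + 12*(1 + 12))*300 = (-1516 + 12*13)*300 = (-1516 + 156)*300 = -1360*300 = -408000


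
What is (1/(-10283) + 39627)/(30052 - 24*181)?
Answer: 101871110/66088841 ≈ 1.5414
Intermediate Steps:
(1/(-10283) + 39627)/(30052 - 24*181) = (-1/10283 + 39627)/(30052 - 4344) = (407484440/10283)/25708 = (407484440/10283)*(1/25708) = 101871110/66088841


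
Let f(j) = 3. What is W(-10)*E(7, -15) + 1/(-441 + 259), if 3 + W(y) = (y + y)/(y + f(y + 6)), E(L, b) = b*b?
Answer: -5851/182 ≈ -32.148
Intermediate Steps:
E(L, b) = b**2
W(y) = -3 + 2*y/(3 + y) (W(y) = -3 + (y + y)/(y + 3) = -3 + (2*y)/(3 + y) = -3 + 2*y/(3 + y))
W(-10)*E(7, -15) + 1/(-441 + 259) = ((-9 - 1*(-10))/(3 - 10))*(-15)**2 + 1/(-441 + 259) = ((-9 + 10)/(-7))*225 + 1/(-182) = -1/7*1*225 - 1/182 = -1/7*225 - 1/182 = -225/7 - 1/182 = -5851/182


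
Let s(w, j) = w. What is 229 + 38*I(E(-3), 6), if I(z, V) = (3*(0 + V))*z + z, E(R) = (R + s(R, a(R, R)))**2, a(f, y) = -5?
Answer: 26221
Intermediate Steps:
E(R) = 4*R**2 (E(R) = (R + R)**2 = (2*R)**2 = 4*R**2)
I(z, V) = z + 3*V*z (I(z, V) = (3*V)*z + z = 3*V*z + z = z + 3*V*z)
229 + 38*I(E(-3), 6) = 229 + 38*((4*(-3)**2)*(1 + 3*6)) = 229 + 38*((4*9)*(1 + 18)) = 229 + 38*(36*19) = 229 + 38*684 = 229 + 25992 = 26221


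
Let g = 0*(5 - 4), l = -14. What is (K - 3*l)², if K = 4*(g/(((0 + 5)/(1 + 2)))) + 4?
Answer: 2116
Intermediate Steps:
g = 0 (g = 0*1 = 0)
K = 4 (K = 4*(0/(((0 + 5)/(1 + 2)))) + 4 = 4*(0/((5/3))) + 4 = 4*(0/((5*(⅓)))) + 4 = 4*(0/(5/3)) + 4 = 4*(0*(⅗)) + 4 = 4*0 + 4 = 0 + 4 = 4)
(K - 3*l)² = (4 - 3*(-14))² = (4 + 42)² = 46² = 2116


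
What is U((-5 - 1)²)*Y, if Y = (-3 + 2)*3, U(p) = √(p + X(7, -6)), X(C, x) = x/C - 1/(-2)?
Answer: -3*√6986/14 ≈ -17.910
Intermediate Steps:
X(C, x) = ½ + x/C (X(C, x) = x/C - 1*(-½) = x/C + ½ = ½ + x/C)
U(p) = √(-5/14 + p) (U(p) = √(p + (-6 + (½)*7)/7) = √(p + (-6 + 7/2)/7) = √(p + (⅐)*(-5/2)) = √(p - 5/14) = √(-5/14 + p))
Y = -3 (Y = -1*3 = -3)
U((-5 - 1)²)*Y = (√(-70 + 196*(-5 - 1)²)/14)*(-3) = (√(-70 + 196*(-6)²)/14)*(-3) = (√(-70 + 196*36)/14)*(-3) = (√(-70 + 7056)/14)*(-3) = (√6986/14)*(-3) = -3*√6986/14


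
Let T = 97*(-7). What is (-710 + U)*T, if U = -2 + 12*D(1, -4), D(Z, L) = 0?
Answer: 483448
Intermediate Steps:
T = -679
U = -2 (U = -2 + 12*0 = -2 + 0 = -2)
(-710 + U)*T = (-710 - 2)*(-679) = -712*(-679) = 483448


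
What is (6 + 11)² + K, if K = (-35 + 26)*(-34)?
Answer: 595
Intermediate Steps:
K = 306 (K = -9*(-34) = 306)
(6 + 11)² + K = (6 + 11)² + 306 = 17² + 306 = 289 + 306 = 595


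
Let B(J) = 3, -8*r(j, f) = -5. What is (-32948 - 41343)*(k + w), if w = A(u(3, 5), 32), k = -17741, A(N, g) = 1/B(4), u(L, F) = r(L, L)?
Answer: 3953915602/3 ≈ 1.3180e+9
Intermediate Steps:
r(j, f) = 5/8 (r(j, f) = -⅛*(-5) = 5/8)
u(L, F) = 5/8
A(N, g) = ⅓ (A(N, g) = 1/3 = ⅓)
w = ⅓ ≈ 0.33333
(-32948 - 41343)*(k + w) = (-32948 - 41343)*(-17741 + ⅓) = -74291*(-53222/3) = 3953915602/3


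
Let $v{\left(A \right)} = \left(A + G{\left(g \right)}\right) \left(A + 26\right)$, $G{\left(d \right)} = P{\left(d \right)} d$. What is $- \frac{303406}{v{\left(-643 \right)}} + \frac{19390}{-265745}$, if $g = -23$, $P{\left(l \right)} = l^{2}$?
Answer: $- \frac{23388272777}{210038735865} \approx -0.11135$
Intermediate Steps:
$G{\left(d \right)} = d^{3}$ ($G{\left(d \right)} = d^{2} d = d^{3}$)
$v{\left(A \right)} = \left(-12167 + A\right) \left(26 + A\right)$ ($v{\left(A \right)} = \left(A + \left(-23\right)^{3}\right) \left(A + 26\right) = \left(A - 12167\right) \left(26 + A\right) = \left(-12167 + A\right) \left(26 + A\right)$)
$- \frac{303406}{v{\left(-643 \right)}} + \frac{19390}{-265745} = - \frac{303406}{-316342 + \left(-643\right)^{2} - -7806663} + \frac{19390}{-265745} = - \frac{303406}{-316342 + 413449 + 7806663} + 19390 \left(- \frac{1}{265745}\right) = - \frac{303406}{7903770} - \frac{3878}{53149} = \left(-303406\right) \frac{1}{7903770} - \frac{3878}{53149} = - \frac{151703}{3951885} - \frac{3878}{53149} = - \frac{23388272777}{210038735865}$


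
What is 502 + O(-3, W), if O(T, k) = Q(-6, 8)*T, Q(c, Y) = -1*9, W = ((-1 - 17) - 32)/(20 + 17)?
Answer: 529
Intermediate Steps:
W = -50/37 (W = (-18 - 32)/37 = -50*1/37 = -50/37 ≈ -1.3514)
Q(c, Y) = -9
O(T, k) = -9*T
502 + O(-3, W) = 502 - 9*(-3) = 502 + 27 = 529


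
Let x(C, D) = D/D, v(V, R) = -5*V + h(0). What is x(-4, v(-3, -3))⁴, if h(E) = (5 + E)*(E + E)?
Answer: 1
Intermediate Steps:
h(E) = 2*E*(5 + E) (h(E) = (5 + E)*(2*E) = 2*E*(5 + E))
v(V, R) = -5*V (v(V, R) = -5*V + 2*0*(5 + 0) = -5*V + 2*0*5 = -5*V + 0 = -5*V)
x(C, D) = 1
x(-4, v(-3, -3))⁴ = 1⁴ = 1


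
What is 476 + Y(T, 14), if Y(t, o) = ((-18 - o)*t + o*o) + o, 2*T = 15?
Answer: 446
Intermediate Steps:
T = 15/2 (T = (½)*15 = 15/2 ≈ 7.5000)
Y(t, o) = o + o² + t*(-18 - o) (Y(t, o) = (t*(-18 - o) + o²) + o = (o² + t*(-18 - o)) + o = o + o² + t*(-18 - o))
476 + Y(T, 14) = 476 + (14 + 14² - 18*15/2 - 1*14*15/2) = 476 + (14 + 196 - 135 - 105) = 476 - 30 = 446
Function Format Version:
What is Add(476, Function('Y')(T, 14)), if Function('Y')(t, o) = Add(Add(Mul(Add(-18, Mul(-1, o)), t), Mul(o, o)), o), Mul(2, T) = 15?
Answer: 446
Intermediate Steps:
T = Rational(15, 2) (T = Mul(Rational(1, 2), 15) = Rational(15, 2) ≈ 7.5000)
Function('Y')(t, o) = Add(o, Pow(o, 2), Mul(t, Add(-18, Mul(-1, o)))) (Function('Y')(t, o) = Add(Add(Mul(t, Add(-18, Mul(-1, o))), Pow(o, 2)), o) = Add(Add(Pow(o, 2), Mul(t, Add(-18, Mul(-1, o)))), o) = Add(o, Pow(o, 2), Mul(t, Add(-18, Mul(-1, o)))))
Add(476, Function('Y')(T, 14)) = Add(476, Add(14, Pow(14, 2), Mul(-18, Rational(15, 2)), Mul(-1, 14, Rational(15, 2)))) = Add(476, Add(14, 196, -135, -105)) = Add(476, -30) = 446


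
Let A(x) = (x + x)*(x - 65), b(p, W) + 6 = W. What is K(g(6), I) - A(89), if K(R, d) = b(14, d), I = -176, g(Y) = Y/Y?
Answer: -4454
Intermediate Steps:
g(Y) = 1
b(p, W) = -6 + W
K(R, d) = -6 + d
A(x) = 2*x*(-65 + x) (A(x) = (2*x)*(-65 + x) = 2*x*(-65 + x))
K(g(6), I) - A(89) = (-6 - 176) - 2*89*(-65 + 89) = -182 - 2*89*24 = -182 - 1*4272 = -182 - 4272 = -4454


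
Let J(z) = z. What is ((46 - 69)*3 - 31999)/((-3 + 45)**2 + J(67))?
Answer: -32068/1831 ≈ -17.514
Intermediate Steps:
((46 - 69)*3 - 31999)/((-3 + 45)**2 + J(67)) = ((46 - 69)*3 - 31999)/((-3 + 45)**2 + 67) = (-23*3 - 31999)/(42**2 + 67) = (-69 - 31999)/(1764 + 67) = -32068/1831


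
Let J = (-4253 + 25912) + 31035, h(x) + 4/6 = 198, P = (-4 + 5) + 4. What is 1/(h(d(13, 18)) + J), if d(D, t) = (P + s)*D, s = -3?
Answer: 3/158674 ≈ 1.8907e-5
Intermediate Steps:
P = 5 (P = 1 + 4 = 5)
d(D, t) = 2*D (d(D, t) = (5 - 3)*D = 2*D)
h(x) = 592/3 (h(x) = -⅔ + 198 = 592/3)
J = 52694 (J = 21659 + 31035 = 52694)
1/(h(d(13, 18)) + J) = 1/(592/3 + 52694) = 1/(158674/3) = 3/158674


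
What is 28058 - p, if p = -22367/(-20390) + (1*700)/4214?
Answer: 172195136653/6137390 ≈ 28057.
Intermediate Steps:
p = 7751967/6137390 (p = -22367*(-1/20390) + 700*(1/4214) = 22367/20390 + 50/301 = 7751967/6137390 ≈ 1.2631)
28058 - p = 28058 - 1*7751967/6137390 = 28058 - 7751967/6137390 = 172195136653/6137390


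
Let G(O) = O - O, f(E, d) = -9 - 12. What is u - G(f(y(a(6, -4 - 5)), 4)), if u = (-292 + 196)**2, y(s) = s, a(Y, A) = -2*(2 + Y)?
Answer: 9216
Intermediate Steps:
a(Y, A) = -4 - 2*Y
f(E, d) = -21
G(O) = 0
u = 9216 (u = (-96)**2 = 9216)
u - G(f(y(a(6, -4 - 5)), 4)) = 9216 - 1*0 = 9216 + 0 = 9216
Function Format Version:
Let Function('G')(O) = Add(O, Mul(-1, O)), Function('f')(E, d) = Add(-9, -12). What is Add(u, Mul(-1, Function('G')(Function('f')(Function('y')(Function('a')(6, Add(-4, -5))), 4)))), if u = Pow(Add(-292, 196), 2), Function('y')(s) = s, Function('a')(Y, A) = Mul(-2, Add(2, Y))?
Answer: 9216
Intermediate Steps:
Function('a')(Y, A) = Add(-4, Mul(-2, Y))
Function('f')(E, d) = -21
Function('G')(O) = 0
u = 9216 (u = Pow(-96, 2) = 9216)
Add(u, Mul(-1, Function('G')(Function('f')(Function('y')(Function('a')(6, Add(-4, -5))), 4)))) = Add(9216, Mul(-1, 0)) = Add(9216, 0) = 9216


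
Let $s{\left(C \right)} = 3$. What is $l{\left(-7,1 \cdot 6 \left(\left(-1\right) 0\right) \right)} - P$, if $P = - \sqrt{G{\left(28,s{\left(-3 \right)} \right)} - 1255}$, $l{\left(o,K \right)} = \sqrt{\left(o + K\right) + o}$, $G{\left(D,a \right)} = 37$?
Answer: $i \left(\sqrt{14} + \sqrt{1218}\right) \approx 38.642 i$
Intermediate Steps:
$l{\left(o,K \right)} = \sqrt{K + 2 o}$ ($l{\left(o,K \right)} = \sqrt{\left(K + o\right) + o} = \sqrt{K + 2 o}$)
$P = - i \sqrt{1218}$ ($P = - \sqrt{37 - 1255} = - \sqrt{-1218} = - i \sqrt{1218} \approx - 34.9 i$)
$l{\left(-7,1 \cdot 6 \left(\left(-1\right) 0\right) \right)} - P = \sqrt{1 \cdot 6 \left(\left(-1\right) 0\right) + 2 \left(-7\right)} - - i \sqrt{1218} = \sqrt{6 \cdot 0 - 14} + i \sqrt{1218} = \sqrt{0 - 14} + i \sqrt{1218} = \sqrt{-14} + i \sqrt{1218} = i \sqrt{14} + i \sqrt{1218}$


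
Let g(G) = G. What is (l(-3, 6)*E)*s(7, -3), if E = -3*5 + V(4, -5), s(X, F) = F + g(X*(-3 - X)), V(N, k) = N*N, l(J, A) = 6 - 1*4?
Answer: -146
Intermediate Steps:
l(J, A) = 2 (l(J, A) = 6 - 4 = 2)
V(N, k) = N²
s(X, F) = F + X*(-3 - X)
E = 1 (E = -3*5 + 4² = -15 + 16 = 1)
(l(-3, 6)*E)*s(7, -3) = (2*1)*(-3 - 1*7*(3 + 7)) = 2*(-3 - 1*7*10) = 2*(-3 - 70) = 2*(-73) = -146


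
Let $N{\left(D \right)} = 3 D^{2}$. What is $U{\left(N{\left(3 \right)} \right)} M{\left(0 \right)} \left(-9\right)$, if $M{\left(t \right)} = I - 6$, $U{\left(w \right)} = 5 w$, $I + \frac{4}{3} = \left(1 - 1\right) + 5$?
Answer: $2835$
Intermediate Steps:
$I = \frac{11}{3}$ ($I = - \frac{4}{3} + \left(\left(1 - 1\right) + 5\right) = - \frac{4}{3} + \left(0 + 5\right) = - \frac{4}{3} + 5 = \frac{11}{3} \approx 3.6667$)
$M{\left(t \right)} = - \frac{7}{3}$ ($M{\left(t \right)} = \frac{11}{3} - 6 = - \frac{7}{3}$)
$U{\left(N{\left(3 \right)} \right)} M{\left(0 \right)} \left(-9\right) = 5 \cdot 3 \cdot 3^{2} \left(- \frac{7}{3}\right) \left(-9\right) = 5 \cdot 3 \cdot 9 \left(- \frac{7}{3}\right) \left(-9\right) = 5 \cdot 27 \left(- \frac{7}{3}\right) \left(-9\right) = 135 \left(- \frac{7}{3}\right) \left(-9\right) = \left(-315\right) \left(-9\right) = 2835$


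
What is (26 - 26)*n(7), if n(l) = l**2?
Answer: 0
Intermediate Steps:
(26 - 26)*n(7) = (26 - 26)*7**2 = 0*49 = 0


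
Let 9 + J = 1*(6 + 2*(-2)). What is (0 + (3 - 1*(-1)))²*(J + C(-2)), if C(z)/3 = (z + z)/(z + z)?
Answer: -64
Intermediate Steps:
C(z) = 3 (C(z) = 3*((z + z)/(z + z)) = 3*((2*z)/((2*z))) = 3*((2*z)*(1/(2*z))) = 3*1 = 3)
J = -7 (J = -9 + 1*(6 + 2*(-2)) = -9 + 1*(6 - 4) = -9 + 1*2 = -9 + 2 = -7)
(0 + (3 - 1*(-1)))²*(J + C(-2)) = (0 + (3 - 1*(-1)))²*(-7 + 3) = (0 + (3 + 1))²*(-4) = (0 + 4)²*(-4) = 4²*(-4) = 16*(-4) = -64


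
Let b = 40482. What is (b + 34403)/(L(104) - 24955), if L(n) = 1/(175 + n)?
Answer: -20892915/6962444 ≈ -3.0008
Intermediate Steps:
(b + 34403)/(L(104) - 24955) = (40482 + 34403)/(1/(175 + 104) - 24955) = 74885/(1/279 - 24955) = 74885/(-6962444/279) = 74885*(-279/6962444) = -20892915/6962444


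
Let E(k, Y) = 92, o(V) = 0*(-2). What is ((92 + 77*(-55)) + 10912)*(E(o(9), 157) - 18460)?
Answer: -124332992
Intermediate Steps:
o(V) = 0
((92 + 77*(-55)) + 10912)*(E(o(9), 157) - 18460) = ((92 + 77*(-55)) + 10912)*(92 - 18460) = ((92 - 4235) + 10912)*(-18368) = (-4143 + 10912)*(-18368) = 6769*(-18368) = -124332992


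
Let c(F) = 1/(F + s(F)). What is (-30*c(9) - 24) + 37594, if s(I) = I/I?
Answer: 37567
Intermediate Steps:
s(I) = 1
c(F) = 1/(1 + F) (c(F) = 1/(F + 1) = 1/(1 + F))
(-30*c(9) - 24) + 37594 = (-30/(1 + 9) - 24) + 37594 = (-30/10 - 24) + 37594 = (-30*1/10 - 24) + 37594 = (-3 - 24) + 37594 = -27 + 37594 = 37567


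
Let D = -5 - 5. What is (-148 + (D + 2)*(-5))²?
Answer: 11664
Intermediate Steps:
D = -10
(-148 + (D + 2)*(-5))² = (-148 + (-10 + 2)*(-5))² = (-148 - 8*(-5))² = (-148 + 40)² = (-108)² = 11664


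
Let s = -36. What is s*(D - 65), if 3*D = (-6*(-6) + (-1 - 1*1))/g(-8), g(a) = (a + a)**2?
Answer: 74829/32 ≈ 2338.4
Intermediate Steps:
g(a) = 4*a**2 (g(a) = (2*a)**2 = 4*a**2)
D = 17/384 (D = ((-6*(-6) + (-1 - 1*1))/((4*(-8)**2)))/3 = ((36 + (-1 - 1))/((4*64)))/3 = ((36 - 2)/256)/3 = (34*(1/256))/3 = (1/3)*(17/128) = 17/384 ≈ 0.044271)
s*(D - 65) = -36*(17/384 - 65) = -36*(-24943/384) = 74829/32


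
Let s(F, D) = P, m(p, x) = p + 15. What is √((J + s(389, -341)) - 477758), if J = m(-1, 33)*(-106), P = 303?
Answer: I*√478939 ≈ 692.05*I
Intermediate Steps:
m(p, x) = 15 + p
s(F, D) = 303
J = -1484 (J = (15 - 1)*(-106) = 14*(-106) = -1484)
√((J + s(389, -341)) - 477758) = √((-1484 + 303) - 477758) = √(-1181 - 477758) = √(-478939) = I*√478939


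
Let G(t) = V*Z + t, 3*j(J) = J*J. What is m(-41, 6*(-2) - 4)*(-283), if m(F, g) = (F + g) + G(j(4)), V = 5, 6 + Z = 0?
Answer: 69335/3 ≈ 23112.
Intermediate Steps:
Z = -6 (Z = -6 + 0 = -6)
j(J) = J**2/3 (j(J) = (J*J)/3 = J**2/3)
G(t) = -30 + t (G(t) = 5*(-6) + t = -30 + t)
m(F, g) = -74/3 + F + g (m(F, g) = (F + g) + (-30 + (1/3)*4**2) = (F + g) + (-30 + (1/3)*16) = (F + g) + (-30 + 16/3) = (F + g) - 74/3 = -74/3 + F + g)
m(-41, 6*(-2) - 4)*(-283) = (-74/3 - 41 + (6*(-2) - 4))*(-283) = (-74/3 - 41 + (-12 - 4))*(-283) = (-74/3 - 41 - 16)*(-283) = -245/3*(-283) = 69335/3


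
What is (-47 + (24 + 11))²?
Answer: 144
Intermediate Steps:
(-47 + (24 + 11))² = (-47 + 35)² = (-12)² = 144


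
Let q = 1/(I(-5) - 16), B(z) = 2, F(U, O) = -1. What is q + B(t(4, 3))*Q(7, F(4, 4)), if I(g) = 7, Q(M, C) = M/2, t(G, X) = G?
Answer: 62/9 ≈ 6.8889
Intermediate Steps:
Q(M, C) = M/2 (Q(M, C) = M*(1/2) = M/2)
q = -1/9 (q = 1/(7 - 16) = 1/(-9) = -1/9 ≈ -0.11111)
q + B(t(4, 3))*Q(7, F(4, 4)) = -1/9 + 2*((1/2)*7) = -1/9 + 2*(7/2) = -1/9 + 7 = 62/9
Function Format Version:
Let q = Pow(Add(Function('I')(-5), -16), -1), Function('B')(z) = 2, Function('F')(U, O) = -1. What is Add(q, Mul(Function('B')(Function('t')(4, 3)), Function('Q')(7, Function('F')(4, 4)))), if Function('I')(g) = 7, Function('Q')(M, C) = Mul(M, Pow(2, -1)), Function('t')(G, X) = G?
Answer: Rational(62, 9) ≈ 6.8889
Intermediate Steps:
Function('Q')(M, C) = Mul(Rational(1, 2), M) (Function('Q')(M, C) = Mul(M, Rational(1, 2)) = Mul(Rational(1, 2), M))
q = Rational(-1, 9) (q = Pow(Add(7, -16), -1) = Pow(-9, -1) = Rational(-1, 9) ≈ -0.11111)
Add(q, Mul(Function('B')(Function('t')(4, 3)), Function('Q')(7, Function('F')(4, 4)))) = Add(Rational(-1, 9), Mul(2, Mul(Rational(1, 2), 7))) = Add(Rational(-1, 9), Mul(2, Rational(7, 2))) = Add(Rational(-1, 9), 7) = Rational(62, 9)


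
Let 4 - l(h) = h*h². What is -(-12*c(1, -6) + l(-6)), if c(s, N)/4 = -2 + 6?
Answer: -28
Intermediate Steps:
c(s, N) = 16 (c(s, N) = 4*(-2 + 6) = 4*4 = 16)
l(h) = 4 - h³ (l(h) = 4 - h*h² = 4 - h³)
-(-12*c(1, -6) + l(-6)) = -(-12*16 + (4 - 1*(-6)³)) = -(-192 + (4 - 1*(-216))) = -(-192 + (4 + 216)) = -(-192 + 220) = -1*28 = -28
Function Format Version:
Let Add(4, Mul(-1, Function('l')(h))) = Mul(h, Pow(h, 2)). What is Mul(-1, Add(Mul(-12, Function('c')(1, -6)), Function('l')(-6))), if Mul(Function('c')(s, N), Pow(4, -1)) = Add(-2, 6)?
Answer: -28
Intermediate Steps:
Function('c')(s, N) = 16 (Function('c')(s, N) = Mul(4, Add(-2, 6)) = Mul(4, 4) = 16)
Function('l')(h) = Add(4, Mul(-1, Pow(h, 3))) (Function('l')(h) = Add(4, Mul(-1, Mul(h, Pow(h, 2)))) = Add(4, Mul(-1, Pow(h, 3))))
Mul(-1, Add(Mul(-12, Function('c')(1, -6)), Function('l')(-6))) = Mul(-1, Add(Mul(-12, 16), Add(4, Mul(-1, Pow(-6, 3))))) = Mul(-1, Add(-192, Add(4, Mul(-1, -216)))) = Mul(-1, Add(-192, Add(4, 216))) = Mul(-1, Add(-192, 220)) = Mul(-1, 28) = -28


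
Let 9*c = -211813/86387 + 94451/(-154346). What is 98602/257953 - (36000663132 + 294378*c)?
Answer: -29383201584436363873277/816187281629 ≈ -3.6001e+10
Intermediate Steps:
c = -1945325135/5714351958 (c = (-211813/86387 + 94451/(-154346))/9 = (-211813*1/86387 + 94451*(-1/154346))/9 = (-30259/12341 - 94451/154346)/9 = (⅑)*(-5835975405/1904783986) = -1945325135/5714351958 ≈ -0.34043)
98602/257953 - (36000663132 + 294378*c) = 98602/257953 - 294378/(1/(-1945325135/5714351958 + 122294)) = 98602*(1/257953) - 294378/(1/(698829013026517/5714351958)) = 98602/257953 - 294378/5714351958/698829013026517 = 98602/257953 - 294378*698829013026517/5714351958 = 98602/257953 - 113909129123322271/3164093 = -29383201584436363873277/816187281629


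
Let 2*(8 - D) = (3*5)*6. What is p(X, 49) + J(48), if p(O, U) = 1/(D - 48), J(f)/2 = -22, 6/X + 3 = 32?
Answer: -3741/85 ≈ -44.012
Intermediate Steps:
X = 6/29 (X = 6/(-3 + 32) = 6/29 ≈ 0.20690)
J(f) = -44 (J(f) = 2*(-22) = -44)
D = -37 (D = 8 - 3*5*6/2 = 8 - 15*6/2 = 8 - ½*90 = 8 - 45 = -37)
p(O, U) = -1/85 (p(O, U) = 1/(-37 - 48) = 1/(-85) = -1/85)
p(X, 49) + J(48) = -1/85 - 44 = -3741/85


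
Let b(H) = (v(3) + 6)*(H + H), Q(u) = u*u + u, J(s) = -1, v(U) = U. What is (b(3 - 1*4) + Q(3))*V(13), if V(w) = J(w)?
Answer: 6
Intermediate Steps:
V(w) = -1
Q(u) = u + u² (Q(u) = u² + u = u + u²)
b(H) = 18*H (b(H) = (3 + 6)*(H + H) = 9*(2*H) = 18*H)
(b(3 - 1*4) + Q(3))*V(13) = (18*(3 - 1*4) + 3*(1 + 3))*(-1) = (18*(3 - 4) + 3*4)*(-1) = (18*(-1) + 12)*(-1) = (-18 + 12)*(-1) = -6*(-1) = 6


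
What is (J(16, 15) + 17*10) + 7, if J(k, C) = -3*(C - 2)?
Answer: 138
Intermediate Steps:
J(k, C) = 6 - 3*C (J(k, C) = -3*(-2 + C) = 6 - 3*C)
(J(16, 15) + 17*10) + 7 = ((6 - 3*15) + 17*10) + 7 = ((6 - 45) + 170) + 7 = (-39 + 170) + 7 = 131 + 7 = 138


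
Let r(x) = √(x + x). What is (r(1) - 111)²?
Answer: (111 - √2)² ≈ 12009.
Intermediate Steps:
r(x) = √2*√x (r(x) = √(2*x) = √2*√x)
(r(1) - 111)² = (√2*√1 - 111)² = (√2*1 - 111)² = (√2 - 111)² = (-111 + √2)²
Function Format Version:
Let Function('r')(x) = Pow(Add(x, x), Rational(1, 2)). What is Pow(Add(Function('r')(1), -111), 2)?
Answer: Pow(Add(111, Mul(-1, Pow(2, Rational(1, 2)))), 2) ≈ 12009.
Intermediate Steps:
Function('r')(x) = Mul(Pow(2, Rational(1, 2)), Pow(x, Rational(1, 2))) (Function('r')(x) = Pow(Mul(2, x), Rational(1, 2)) = Mul(Pow(2, Rational(1, 2)), Pow(x, Rational(1, 2))))
Pow(Add(Function('r')(1), -111), 2) = Pow(Add(Mul(Pow(2, Rational(1, 2)), Pow(1, Rational(1, 2))), -111), 2) = Pow(Add(Mul(Pow(2, Rational(1, 2)), 1), -111), 2) = Pow(Add(Pow(2, Rational(1, 2)), -111), 2) = Pow(Add(-111, Pow(2, Rational(1, 2))), 2)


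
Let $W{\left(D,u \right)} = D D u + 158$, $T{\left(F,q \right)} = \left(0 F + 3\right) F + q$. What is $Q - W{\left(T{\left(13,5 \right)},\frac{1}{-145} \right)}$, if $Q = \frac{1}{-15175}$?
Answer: $- \frac{63656119}{440075} \approx -144.65$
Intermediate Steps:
$T{\left(F,q \right)} = q + 3 F$ ($T{\left(F,q \right)} = \left(0 + 3\right) F + q = 3 F + q = q + 3 F$)
$W{\left(D,u \right)} = 158 + u D^{2}$ ($W{\left(D,u \right)} = D^{2} u + 158 = u D^{2} + 158 = 158 + u D^{2}$)
$Q = - \frac{1}{15175} \approx -6.5898 \cdot 10^{-5}$
$Q - W{\left(T{\left(13,5 \right)},\frac{1}{-145} \right)} = - \frac{1}{15175} - \left(158 + \frac{\left(5 + 3 \cdot 13\right)^{2}}{-145}\right) = - \frac{1}{15175} - \left(158 - \frac{\left(5 + 39\right)^{2}}{145}\right) = - \frac{1}{15175} - \left(158 - \frac{44^{2}}{145}\right) = - \frac{1}{15175} - \left(158 - \frac{1936}{145}\right) = - \frac{1}{15175} - \frac{20974}{145} = - \frac{63656119}{440075}$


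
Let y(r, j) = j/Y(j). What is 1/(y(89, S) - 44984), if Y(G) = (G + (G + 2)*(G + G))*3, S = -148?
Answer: -873/39271033 ≈ -2.2230e-5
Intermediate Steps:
Y(G) = 3*G + 6*G*(2 + G) (Y(G) = (G + (2 + G)*(2*G))*3 = (G + 2*G*(2 + G))*3 = 3*G + 6*G*(2 + G))
y(r, j) = 1/(3*(5 + 2*j)) (y(r, j) = j/((3*j*(5 + 2*j))) = j*(1/(3*j*(5 + 2*j))) = 1/(3*(5 + 2*j)))
1/(y(89, S) - 44984) = 1/(1/(3*(5 + 2*(-148))) - 44984) = 1/(1/(3*(5 - 296)) - 44984) = 1/((1/3)/(-291) - 44984) = 1/((1/3)*(-1/291) - 44984) = 1/(-1/873 - 44984) = 1/(-39271033/873) = -873/39271033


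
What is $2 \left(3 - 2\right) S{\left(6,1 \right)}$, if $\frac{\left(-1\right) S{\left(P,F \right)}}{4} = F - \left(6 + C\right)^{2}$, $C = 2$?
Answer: $504$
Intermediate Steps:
$S{\left(P,F \right)} = 256 - 4 F$ ($S{\left(P,F \right)} = - 4 \left(F - \left(6 + 2\right)^{2}\right) = - 4 \left(F - 8^{2}\right) = - 4 \left(F - 64\right) = - 4 \left(-64 + F\right) = 256 - 4 F$)
$2 \left(3 - 2\right) S{\left(6,1 \right)} = 2 \left(3 - 2\right) \left(256 - 4\right) = 2 \cdot 1 \left(256 - 4\right) = 2 \cdot 252 = 504$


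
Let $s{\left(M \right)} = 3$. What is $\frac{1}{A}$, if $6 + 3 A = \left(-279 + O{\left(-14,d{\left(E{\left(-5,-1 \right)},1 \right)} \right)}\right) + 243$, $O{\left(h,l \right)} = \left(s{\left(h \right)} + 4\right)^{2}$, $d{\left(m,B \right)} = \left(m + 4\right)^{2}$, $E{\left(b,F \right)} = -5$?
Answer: $\frac{3}{7} \approx 0.42857$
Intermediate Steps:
$d{\left(m,B \right)} = \left(4 + m\right)^{2}$
$O{\left(h,l \right)} = 49$ ($O{\left(h,l \right)} = \left(3 + 4\right)^{2} = 7^{2} = 49$)
$A = \frac{7}{3}$ ($A = -2 + \frac{\left(-279 + 49\right) + 243}{3} = -2 + \frac{-230 + 243}{3} = -2 + \frac{1}{3} \cdot 13 = -2 + \frac{13}{3} = \frac{7}{3} \approx 2.3333$)
$\frac{1}{A} = \frac{1}{\frac{7}{3}} = \frac{3}{7}$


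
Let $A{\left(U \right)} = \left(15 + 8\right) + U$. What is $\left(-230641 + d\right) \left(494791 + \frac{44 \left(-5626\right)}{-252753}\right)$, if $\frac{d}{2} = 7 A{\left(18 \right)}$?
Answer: $- \frac{9590738392980063}{84251} \approx -1.1384 \cdot 10^{11}$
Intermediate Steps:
$A{\left(U \right)} = 23 + U$
$d = 574$ ($d = 2 \cdot 7 \left(23 + 18\right) = 2 \cdot 7 \cdot 41 = 2 \cdot 287 = 574$)
$\left(-230641 + d\right) \left(494791 + \frac{44 \left(-5626\right)}{-252753}\right) = \left(-230641 + 574\right) \left(494791 + \frac{44 \left(-5626\right)}{-252753}\right) = - 230067 \left(494791 - - \frac{247544}{252753}\right) = - 230067 \left(494791 + \frac{247544}{252753}\right) = \left(-230067\right) \frac{125060157167}{252753} = - \frac{9590738392980063}{84251}$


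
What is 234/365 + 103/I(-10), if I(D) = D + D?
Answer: -6583/1460 ≈ -4.5089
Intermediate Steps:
I(D) = 2*D
234/365 + 103/I(-10) = 234/365 + 103/((2*(-10))) = 234*(1/365) + 103/(-20) = 234/365 + 103*(-1/20) = 234/365 - 103/20 = -6583/1460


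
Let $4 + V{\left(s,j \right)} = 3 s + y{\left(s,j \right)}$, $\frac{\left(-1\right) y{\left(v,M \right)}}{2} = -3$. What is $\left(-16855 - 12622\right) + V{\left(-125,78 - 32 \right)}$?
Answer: $-29850$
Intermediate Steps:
$y{\left(v,M \right)} = 6$ ($y{\left(v,M \right)} = \left(-2\right) \left(-3\right) = 6$)
$V{\left(s,j \right)} = 2 + 3 s$ ($V{\left(s,j \right)} = -4 + \left(3 s + 6\right) = -4 + \left(6 + 3 s\right) = 2 + 3 s$)
$\left(-16855 - 12622\right) + V{\left(-125,78 - 32 \right)} = \left(-16855 - 12622\right) + \left(2 + 3 \left(-125\right)\right) = -29477 + \left(2 - 375\right) = -29477 - 373 = -29850$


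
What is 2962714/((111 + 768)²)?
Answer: 2962714/772641 ≈ 3.8345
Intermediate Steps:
2962714/((111 + 768)²) = 2962714/(879²) = 2962714/772641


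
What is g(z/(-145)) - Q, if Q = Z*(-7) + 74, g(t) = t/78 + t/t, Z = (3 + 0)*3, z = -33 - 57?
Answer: -3767/377 ≈ -9.9920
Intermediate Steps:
z = -90
Z = 9 (Z = 3*3 = 9)
g(t) = 1 + t/78 (g(t) = t*(1/78) + 1 = t/78 + 1 = 1 + t/78)
Q = 11 (Q = 9*(-7) + 74 = -63 + 74 = 11)
g(z/(-145)) - Q = (1 + (-90/(-145))/78) - 1*11 = (1 + (-90*(-1/145))/78) - 11 = (1 + (1/78)*(18/29)) - 11 = (1 + 3/377) - 11 = 380/377 - 11 = -3767/377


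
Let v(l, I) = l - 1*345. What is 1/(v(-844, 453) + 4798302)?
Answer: 1/4797113 ≈ 2.0846e-7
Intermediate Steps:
v(l, I) = -345 + l (v(l, I) = l - 345 = -345 + l)
1/(v(-844, 453) + 4798302) = 1/((-345 - 844) + 4798302) = 1/(-1189 + 4798302) = 1/4797113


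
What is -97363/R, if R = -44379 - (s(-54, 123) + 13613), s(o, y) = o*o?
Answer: 97363/60908 ≈ 1.5985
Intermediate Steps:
s(o, y) = o**2
R = -60908 (R = -44379 - ((-54)**2 + 13613) = -44379 - (2916 + 13613) = -44379 - 1*16529 = -44379 - 16529 = -60908)
-97363/R = -97363/(-60908) = -97363*(-1/60908) = 97363/60908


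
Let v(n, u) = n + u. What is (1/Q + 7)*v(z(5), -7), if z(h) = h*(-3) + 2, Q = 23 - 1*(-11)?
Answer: -2390/17 ≈ -140.59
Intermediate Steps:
Q = 34 (Q = 23 + 11 = 34)
z(h) = 2 - 3*h (z(h) = -3*h + 2 = 2 - 3*h)
(1/Q + 7)*v(z(5), -7) = (1/34 + 7)*((2 - 3*5) - 7) = (1/34 + 7)*((2 - 15) - 7) = 239*(-13 - 7)/34 = (239/34)*(-20) = -2390/17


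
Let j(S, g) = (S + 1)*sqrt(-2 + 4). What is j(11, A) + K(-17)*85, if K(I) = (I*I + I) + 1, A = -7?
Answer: 23205 + 12*sqrt(2) ≈ 23222.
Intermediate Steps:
K(I) = 1 + I + I**2 (K(I) = (I**2 + I) + 1 = (I + I**2) + 1 = 1 + I + I**2)
j(S, g) = sqrt(2)*(1 + S) (j(S, g) = (1 + S)*sqrt(2) = sqrt(2)*(1 + S))
j(11, A) + K(-17)*85 = sqrt(2)*(1 + 11) + (1 - 17 + (-17)**2)*85 = sqrt(2)*12 + (1 - 17 + 289)*85 = 12*sqrt(2) + 273*85 = 12*sqrt(2) + 23205 = 23205 + 12*sqrt(2)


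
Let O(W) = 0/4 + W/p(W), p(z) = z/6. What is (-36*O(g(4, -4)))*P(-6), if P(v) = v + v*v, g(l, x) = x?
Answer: -6480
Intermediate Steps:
p(z) = z/6 (p(z) = z*(⅙) = z/6)
O(W) = 6 (O(W) = 0/4 + W/((W/6)) = 0*(¼) + W*(6/W) = 0 + 6 = 6)
P(v) = v + v²
(-36*O(g(4, -4)))*P(-6) = (-36*6)*(-6*(1 - 6)) = -(-1296)*(-5) = -216*30 = -6480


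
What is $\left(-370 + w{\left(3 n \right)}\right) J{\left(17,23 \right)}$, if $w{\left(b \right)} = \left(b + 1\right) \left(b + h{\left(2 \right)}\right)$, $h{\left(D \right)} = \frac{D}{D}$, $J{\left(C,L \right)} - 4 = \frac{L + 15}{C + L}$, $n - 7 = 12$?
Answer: $\frac{148203}{10} \approx 14820.0$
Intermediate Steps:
$n = 19$ ($n = 7 + 12 = 19$)
$J{\left(C,L \right)} = 4 + \frac{15 + L}{C + L}$ ($J{\left(C,L \right)} = 4 + \frac{L + 15}{C + L} = 4 + \frac{15 + L}{C + L}$)
$h{\left(D \right)} = 1$
$w{\left(b \right)} = \left(1 + b\right)^{2}$ ($w{\left(b \right)} = \left(b + 1\right) \left(b + 1\right) = \left(1 + b\right) \left(1 + b\right) = \left(1 + b\right)^{2}$)
$\left(-370 + w{\left(3 n \right)}\right) J{\left(17,23 \right)} = \left(-370 + \left(1 + \left(3 \cdot 19\right)^{2} + 2 \cdot 3 \cdot 19\right)\right) \frac{15 + 4 \cdot 17 + 5 \cdot 23}{17 + 23} = \left(-370 + \left(1 + 57^{2} + 2 \cdot 57\right)\right) \frac{15 + 68 + 115}{40} = \left(-370 + \left(1 + 3249 + 114\right)\right) \frac{1}{40} \cdot 198 = \left(-370 + 3364\right) \frac{99}{20} = 2994 \cdot \frac{99}{20} = \frac{148203}{10}$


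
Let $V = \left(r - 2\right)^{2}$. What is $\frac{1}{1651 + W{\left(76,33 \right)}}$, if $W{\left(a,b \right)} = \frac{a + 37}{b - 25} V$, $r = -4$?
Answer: $\frac{2}{4319} \approx 0.00046307$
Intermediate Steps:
$V = 36$ ($V = \left(-4 - 2\right)^{2} = \left(-6\right)^{2} = 36$)
$W{\left(a,b \right)} = \frac{36 \left(37 + a\right)}{-25 + b}$ ($W{\left(a,b \right)} = \frac{a + 37}{b - 25} \cdot 36 = \frac{37 + a}{-25 + b} 36 = \frac{36 \left(37 + a\right)}{-25 + b}$)
$\frac{1}{1651 + W{\left(76,33 \right)}} = \frac{1}{1651 + \frac{36 \left(37 + 76\right)}{-25 + 33}} = \frac{1}{1651 + 36 \cdot \frac{1}{8} \cdot 113} = \frac{1}{1651 + \frac{1017}{2}} = \frac{1}{\frac{4319}{2}} = \frac{2}{4319}$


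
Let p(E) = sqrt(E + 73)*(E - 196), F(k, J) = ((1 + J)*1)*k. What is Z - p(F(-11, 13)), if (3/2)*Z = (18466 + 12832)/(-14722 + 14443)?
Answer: -62596/837 + 3150*I ≈ -74.786 + 3150.0*I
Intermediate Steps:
F(k, J) = k*(1 + J) (F(k, J) = (1 + J)*k = k*(1 + J))
p(E) = sqrt(73 + E)*(-196 + E)
Z = -62596/837 (Z = 2*((18466 + 12832)/(-14722 + 14443))/3 = 2*(31298/(-279))/3 = 2*(31298*(-1/279))/3 = (2/3)*(-31298/279) = -62596/837 ≈ -74.786)
Z - p(F(-11, 13)) = -62596/837 - sqrt(73 - 11*(1 + 13))*(-196 - 11*(1 + 13)) = -62596/837 - sqrt(73 - 11*14)*(-196 - 11*14) = -62596/837 - sqrt(73 - 154)*(-196 - 154) = -62596/837 - sqrt(-81)*(-350) = -62596/837 - 9*I*(-350) = -62596/837 - (-3150)*I = -62596/837 + 3150*I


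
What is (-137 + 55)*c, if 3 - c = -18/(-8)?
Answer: -123/2 ≈ -61.500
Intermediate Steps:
c = 3/4 (c = 3 - (-3)*6/(-8) = 3 - (-3)*6*(-1/8) = 3 - (-3)*(-3)/4 = 3 - 1*9/4 = 3 - 9/4 = 3/4 ≈ 0.75000)
(-137 + 55)*c = (-137 + 55)*(3/4) = -82*3/4 = -123/2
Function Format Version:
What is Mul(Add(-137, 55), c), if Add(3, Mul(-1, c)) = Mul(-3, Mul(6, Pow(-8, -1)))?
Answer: Rational(-123, 2) ≈ -61.500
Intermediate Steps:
c = Rational(3, 4) (c = Add(3, Mul(-1, Mul(-3, Mul(6, Pow(-8, -1))))) = Add(3, Mul(-1, Mul(-3, Mul(6, Rational(-1, 8))))) = Add(3, Mul(-1, Mul(-3, Rational(-3, 4)))) = Add(3, Mul(-1, Rational(9, 4))) = Add(3, Rational(-9, 4)) = Rational(3, 4) ≈ 0.75000)
Mul(Add(-137, 55), c) = Mul(Add(-137, 55), Rational(3, 4)) = Mul(-82, Rational(3, 4)) = Rational(-123, 2)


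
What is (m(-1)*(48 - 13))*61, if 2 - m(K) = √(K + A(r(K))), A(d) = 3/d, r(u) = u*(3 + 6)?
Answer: 4270 - 4270*I*√3/3 ≈ 4270.0 - 2465.3*I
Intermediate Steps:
r(u) = 9*u (r(u) = u*9 = 9*u)
m(K) = 2 - √(K + 1/(3*K)) (m(K) = 2 - √(K + 3/((9*K))) = 2 - √(K + 3*(1/(9*K))) = 2 - √(K + 1/(3*K)))
(m(-1)*(48 - 13))*61 = ((2 - √(3/(-1) + 9*(-1))/3)*(48 - 13))*61 = ((2 - √(3*(-1) - 9)/3)*35)*61 = ((2 - √(-3 - 9)/3)*35)*61 = ((2 - 2*I*√3/3)*35)*61 = (70 - 70*I*√3/3)*61 = 4270 - 4270*I*√3/3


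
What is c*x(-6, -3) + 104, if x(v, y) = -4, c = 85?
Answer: -236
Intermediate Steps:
c*x(-6, -3) + 104 = 85*(-4) + 104 = -340 + 104 = -236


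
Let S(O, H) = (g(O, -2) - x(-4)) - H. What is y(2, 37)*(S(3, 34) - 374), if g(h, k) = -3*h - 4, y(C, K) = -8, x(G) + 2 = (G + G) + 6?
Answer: 3336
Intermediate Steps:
x(G) = 4 + 2*G (x(G) = -2 + ((G + G) + 6) = -2 + (2*G + 6) = -2 + (6 + 2*G) = 4 + 2*G)
g(h, k) = -4 - 3*h
S(O, H) = -H - 3*O (S(O, H) = ((-4 - 3*O) - (4 + 2*(-4))) - H = ((-4 - 3*O) - (4 - 8)) - H = ((-4 - 3*O) - 1*(-4)) - H = ((-4 - 3*O) + 4) - H = -3*O - H = -H - 3*O)
y(2, 37)*(S(3, 34) - 374) = -8*((-1*34 - 3*3) - 374) = -8*((-34 - 9) - 374) = -8*(-43 - 374) = -8*(-417) = 3336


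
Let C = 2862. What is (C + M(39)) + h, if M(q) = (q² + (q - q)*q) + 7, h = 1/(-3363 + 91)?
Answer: 14364079/3272 ≈ 4390.0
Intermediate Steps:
h = -1/3272 (h = 1/(-3272) = -1/3272 ≈ -0.00030562)
M(q) = 7 + q² (M(q) = (q² + 0*q) + 7 = (q² + 0) + 7 = q² + 7 = 7 + q²)
(C + M(39)) + h = (2862 + (7 + 39²)) - 1/3272 = (2862 + (7 + 1521)) - 1/3272 = (2862 + 1528) - 1/3272 = 4390 - 1/3272 = 14364079/3272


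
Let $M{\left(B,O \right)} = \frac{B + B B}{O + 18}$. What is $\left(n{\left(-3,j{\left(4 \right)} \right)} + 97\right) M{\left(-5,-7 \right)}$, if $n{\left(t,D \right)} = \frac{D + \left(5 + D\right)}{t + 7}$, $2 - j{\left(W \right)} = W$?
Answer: $\frac{1945}{11} \approx 176.82$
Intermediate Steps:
$j{\left(W \right)} = 2 - W$
$n{\left(t,D \right)} = \frac{5 + 2 D}{7 + t}$
$M{\left(B,O \right)} = \frac{B + B^{2}}{18 + O}$
$\left(n{\left(-3,j{\left(4 \right)} \right)} + 97\right) M{\left(-5,-7 \right)} = \left(\frac{5 + 2 \left(2 - 4\right)}{7 - 3} + 97\right) \left(- \frac{5 \left(1 - 5\right)}{18 - 7}\right) = \left(\frac{5 + 2 \left(2 - 4\right)}{4} + 97\right) \left(\left(-5\right) \frac{1}{11} \left(-4\right)\right) = \left(\frac{5 + 2 \left(-2\right)}{4} + 97\right) \left(\left(-5\right) \frac{1}{11} \left(-4\right)\right) = \left(\frac{5 - 4}{4} + 97\right) \frac{20}{11} = \left(\frac{1}{4} \cdot 1 + 97\right) \frac{20}{11} = \left(\frac{1}{4} + 97\right) \frac{20}{11} = \frac{389}{4} \cdot \frac{20}{11} = \frac{1945}{11}$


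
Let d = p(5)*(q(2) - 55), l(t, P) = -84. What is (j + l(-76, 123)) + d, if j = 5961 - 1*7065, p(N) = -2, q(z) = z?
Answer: -1082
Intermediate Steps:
d = 106 (d = -2*(2 - 55) = -2*(-53) = 106)
j = -1104 (j = 5961 - 7065 = -1104)
(j + l(-76, 123)) + d = (-1104 - 84) + 106 = -1188 + 106 = -1082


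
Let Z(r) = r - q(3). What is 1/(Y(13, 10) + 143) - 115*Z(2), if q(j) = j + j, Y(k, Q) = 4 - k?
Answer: 61641/134 ≈ 460.01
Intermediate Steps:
q(j) = 2*j
Z(r) = -6 + r (Z(r) = r - 2*3 = r - 1*6 = r - 6 = -6 + r)
1/(Y(13, 10) + 143) - 115*Z(2) = 1/((4 - 1*13) + 143) - 115*(-6 + 2) = 1/((4 - 13) + 143) - 115*(-4) = 1/(-9 + 143) + 460 = 1/134 + 460 = 61641/134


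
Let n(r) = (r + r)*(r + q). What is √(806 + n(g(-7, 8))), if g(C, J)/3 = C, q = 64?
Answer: 10*I*√10 ≈ 31.623*I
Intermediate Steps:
g(C, J) = 3*C
n(r) = 2*r*(64 + r) (n(r) = (r + r)*(r + 64) = (2*r)*(64 + r) = 2*r*(64 + r))
√(806 + n(g(-7, 8))) = √(806 + 2*(3*(-7))*(64 + 3*(-7))) = √(806 + 2*(-21)*(64 - 21)) = √(806 + 2*(-21)*43) = √(806 - 1806) = √(-1000) = 10*I*√10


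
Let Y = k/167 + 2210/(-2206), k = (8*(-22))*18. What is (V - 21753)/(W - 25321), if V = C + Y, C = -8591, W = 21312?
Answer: 5593073983/738461809 ≈ 7.5740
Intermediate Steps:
k = -3168 (k = -176*18 = -3168)
Y = -3678839/184201 (Y = -3168/167 + 2210/(-2206) = -3168*1/167 + 2210*(-1/2206) = -3168/167 - 1105/1103 = -3678839/184201 ≈ -19.972)
V = -1586149630/184201 (V = -8591 - 3678839/184201 = -1586149630/184201 ≈ -8611.0)
(V - 21753)/(W - 25321) = (-1586149630/184201 - 21753)/(21312 - 25321) = -5593073983/184201/(-4009) = -5593073983/184201*(-1/4009) = 5593073983/738461809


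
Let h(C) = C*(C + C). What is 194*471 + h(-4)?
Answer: 91406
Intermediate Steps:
h(C) = 2*C² (h(C) = C*(2*C) = 2*C²)
194*471 + h(-4) = 194*471 + 2*(-4)² = 91374 + 2*16 = 91374 + 32 = 91406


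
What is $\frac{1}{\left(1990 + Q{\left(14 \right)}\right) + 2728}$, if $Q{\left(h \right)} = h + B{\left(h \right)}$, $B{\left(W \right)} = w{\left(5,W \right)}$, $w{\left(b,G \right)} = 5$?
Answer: $\frac{1}{4737} \approx 0.0002111$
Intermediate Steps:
$B{\left(W \right)} = 5$
$Q{\left(h \right)} = 5 + h$ ($Q{\left(h \right)} = h + 5 = 5 + h$)
$\frac{1}{\left(1990 + Q{\left(14 \right)}\right) + 2728} = \frac{1}{\left(1990 + \left(5 + 14\right)\right) + 2728} = \frac{1}{\left(1990 + 19\right) + 2728} = \frac{1}{2009 + 2728} = \frac{1}{4737}$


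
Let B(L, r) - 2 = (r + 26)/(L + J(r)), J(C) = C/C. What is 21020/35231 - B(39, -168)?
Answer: 1512561/704620 ≈ 2.1466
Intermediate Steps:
J(C) = 1
B(L, r) = 2 + (26 + r)/(1 + L) (B(L, r) = 2 + (r + 26)/(L + 1) = 2 + (26 + r)/(1 + L))
21020/35231 - B(39, -168) = 21020/35231 - (28 - 168 + 2*39)/(1 + 39) = 21020*(1/35231) - (28 - 168 + 78)/40 = 21020/35231 - (-62)/40 = 21020/35231 - 1*(-31/20) = 21020/35231 + 31/20 = 1512561/704620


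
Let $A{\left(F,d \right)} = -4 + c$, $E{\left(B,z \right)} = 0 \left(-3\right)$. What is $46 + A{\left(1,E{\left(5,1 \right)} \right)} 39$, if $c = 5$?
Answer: $85$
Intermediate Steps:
$E{\left(B,z \right)} = 0$
$A{\left(F,d \right)} = 1$ ($A{\left(F,d \right)} = -4 + 5 = 1$)
$46 + A{\left(1,E{\left(5,1 \right)} \right)} 39 = 46 + 1 \cdot 39 = 46 + 39 = 85$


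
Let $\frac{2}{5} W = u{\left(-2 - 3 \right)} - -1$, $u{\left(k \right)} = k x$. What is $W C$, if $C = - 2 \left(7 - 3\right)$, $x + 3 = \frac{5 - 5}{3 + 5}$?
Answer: $-320$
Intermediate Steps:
$x = -3$ ($x = -3 + \frac{5 - 5}{3 + 5} = -3 + \frac{0}{8} = -3 + 0 \cdot \frac{1}{8} = -3 + 0 = -3$)
$u{\left(k \right)} = - 3 k$ ($u{\left(k \right)} = k \left(-3\right) = - 3 k$)
$C = -8$ ($C = \left(-2\right) 4 = -8$)
$W = 40$ ($W = \frac{5 \left(- 3 \left(-2 - 3\right) - -1\right)}{2} = \frac{5 \left(- 3 \left(-2 - 3\right) + 1\right)}{2} = \frac{5 \left(\left(-3\right) \left(-5\right) + 1\right)}{2} = \frac{5 \left(15 + 1\right)}{2} = \frac{5}{2} \cdot 16 = 40$)
$W C = 40 \left(-8\right) = -320$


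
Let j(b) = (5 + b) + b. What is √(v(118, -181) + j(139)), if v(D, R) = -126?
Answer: √157 ≈ 12.530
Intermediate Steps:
j(b) = 5 + 2*b
√(v(118, -181) + j(139)) = √(-126 + (5 + 2*139)) = √(-126 + (5 + 278)) = √(-126 + 283) = √157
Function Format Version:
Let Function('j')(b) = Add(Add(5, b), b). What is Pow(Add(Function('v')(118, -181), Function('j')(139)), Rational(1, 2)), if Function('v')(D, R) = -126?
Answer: Pow(157, Rational(1, 2)) ≈ 12.530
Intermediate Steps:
Function('j')(b) = Add(5, Mul(2, b))
Pow(Add(Function('v')(118, -181), Function('j')(139)), Rational(1, 2)) = Pow(Add(-126, Add(5, Mul(2, 139))), Rational(1, 2)) = Pow(Add(-126, Add(5, 278)), Rational(1, 2)) = Pow(Add(-126, 283), Rational(1, 2)) = Pow(157, Rational(1, 2))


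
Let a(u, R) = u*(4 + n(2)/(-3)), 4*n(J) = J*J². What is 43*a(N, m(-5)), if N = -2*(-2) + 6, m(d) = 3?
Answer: 4300/3 ≈ 1433.3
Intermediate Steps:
n(J) = J³/4 (n(J) = (J*J²)/4 = J³/4)
N = 10 (N = 4 + 6 = 10)
a(u, R) = 10*u/3 (a(u, R) = u*(4 + ((¼)*2³)/(-3)) = u*(4 + ((¼)*8)*(-⅓)) = u*(4 + 2*(-⅓)) = u*(4 - ⅔) = u*(10/3) = 10*u/3)
43*a(N, m(-5)) = 43*((10/3)*10) = 43*(100/3) = 4300/3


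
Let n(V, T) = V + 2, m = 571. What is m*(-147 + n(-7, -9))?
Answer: -86792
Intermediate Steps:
n(V, T) = 2 + V
m*(-147 + n(-7, -9)) = 571*(-147 + (2 - 7)) = 571*(-147 - 5) = 571*(-152) = -86792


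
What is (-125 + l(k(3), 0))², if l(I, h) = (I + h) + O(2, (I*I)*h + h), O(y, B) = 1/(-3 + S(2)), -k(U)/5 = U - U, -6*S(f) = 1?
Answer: 5669161/361 ≈ 15704.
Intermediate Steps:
S(f) = -⅙ (S(f) = -⅙*1 = -⅙)
k(U) = 0 (k(U) = -5*(U - U) = -5*0 = 0)
O(y, B) = -6/19 (O(y, B) = 1/(-3 - ⅙) = 1/(-19/6) = -6/19)
l(I, h) = -6/19 + I + h (l(I, h) = (I + h) - 6/19 = -6/19 + I + h)
(-125 + l(k(3), 0))² = (-125 + (-6/19 + 0 + 0))² = (-125 - 6/19)² = (-2381/19)² = 5669161/361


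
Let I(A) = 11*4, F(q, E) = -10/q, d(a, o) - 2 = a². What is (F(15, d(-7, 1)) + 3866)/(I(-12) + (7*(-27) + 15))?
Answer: -446/15 ≈ -29.733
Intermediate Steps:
d(a, o) = 2 + a²
I(A) = 44
(F(15, d(-7, 1)) + 3866)/(I(-12) + (7*(-27) + 15)) = (-10/15 + 3866)/(44 + (7*(-27) + 15)) = (-10*1/15 + 3866)/(44 + (-189 + 15)) = (-⅔ + 3866)/(44 - 174) = (11596/3)/(-130) = (11596/3)*(-1/130) = -446/15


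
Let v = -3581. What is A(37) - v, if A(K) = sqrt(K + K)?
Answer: 3581 + sqrt(74) ≈ 3589.6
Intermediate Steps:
A(K) = sqrt(2)*sqrt(K) (A(K) = sqrt(2*K) = sqrt(2)*sqrt(K))
A(37) - v = sqrt(2)*sqrt(37) - 1*(-3581) = sqrt(74) + 3581 = 3581 + sqrt(74)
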